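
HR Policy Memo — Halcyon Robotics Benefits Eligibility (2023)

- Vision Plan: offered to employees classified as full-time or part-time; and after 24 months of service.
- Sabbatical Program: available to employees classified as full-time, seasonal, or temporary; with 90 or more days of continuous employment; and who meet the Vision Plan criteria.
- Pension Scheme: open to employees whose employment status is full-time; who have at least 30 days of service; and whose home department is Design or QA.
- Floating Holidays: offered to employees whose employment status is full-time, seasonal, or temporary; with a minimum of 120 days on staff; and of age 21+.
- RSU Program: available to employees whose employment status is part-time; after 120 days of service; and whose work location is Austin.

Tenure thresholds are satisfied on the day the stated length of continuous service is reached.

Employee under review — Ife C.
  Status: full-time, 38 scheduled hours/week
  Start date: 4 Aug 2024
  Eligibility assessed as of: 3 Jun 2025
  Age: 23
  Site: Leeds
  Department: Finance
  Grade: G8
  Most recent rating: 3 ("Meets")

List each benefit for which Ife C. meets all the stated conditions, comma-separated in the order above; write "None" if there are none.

Service from 4 Aug 2024 to 3 Jun 2025: 303 days.
Vision Plan — status full-time ✓; service 303 days < 24 months (≈720 days) ✗ → not eligible.
Sabbatical Program — status full-time ✓; service 303 days ≥ 90 days ✓; not eligible for Vision Plan ✗ → not eligible.
Pension Scheme — status full-time ✓; service 303 days ≥ 30 days ✓; dept Finance ✗ → not eligible.
Floating Holidays — status full-time ✓; service 303 days ≥ 120 days ✓; age 23 ≥ 21 ✓ → eligible.
RSU Program — status full-time ✗ (requires part-time) → not eligible.

Floating Holidays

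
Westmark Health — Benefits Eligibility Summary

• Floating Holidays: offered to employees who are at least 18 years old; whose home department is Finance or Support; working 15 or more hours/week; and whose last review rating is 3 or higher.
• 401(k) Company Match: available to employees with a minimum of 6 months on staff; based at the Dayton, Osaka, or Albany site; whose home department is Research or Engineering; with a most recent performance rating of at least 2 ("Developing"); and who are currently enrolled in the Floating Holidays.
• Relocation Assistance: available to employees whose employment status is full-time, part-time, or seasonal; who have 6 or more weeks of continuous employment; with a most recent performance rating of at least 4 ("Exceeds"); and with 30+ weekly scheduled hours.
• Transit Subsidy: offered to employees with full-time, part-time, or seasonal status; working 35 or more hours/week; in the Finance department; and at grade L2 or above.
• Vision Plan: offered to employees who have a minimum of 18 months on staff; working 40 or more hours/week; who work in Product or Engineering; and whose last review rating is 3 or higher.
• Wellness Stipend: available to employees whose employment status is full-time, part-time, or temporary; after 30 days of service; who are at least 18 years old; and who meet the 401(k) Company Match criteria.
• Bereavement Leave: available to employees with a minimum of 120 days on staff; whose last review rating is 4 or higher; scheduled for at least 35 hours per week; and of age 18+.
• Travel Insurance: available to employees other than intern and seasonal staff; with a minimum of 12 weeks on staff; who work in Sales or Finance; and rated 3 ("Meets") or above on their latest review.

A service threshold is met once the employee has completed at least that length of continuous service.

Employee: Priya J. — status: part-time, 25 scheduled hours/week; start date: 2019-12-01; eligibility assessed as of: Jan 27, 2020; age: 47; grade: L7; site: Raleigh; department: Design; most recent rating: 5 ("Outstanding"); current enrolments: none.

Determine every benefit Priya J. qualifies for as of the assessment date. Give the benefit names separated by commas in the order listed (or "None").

None

Service from 2019-12-01 to Jan 27, 2020: 57 days.
Floating Holidays — age 47 ≥ 18 ✓; dept Design ✗ → not eligible.
401(k) Company Match — service 57 days < 6 months (≈180 days) ✗ → not eligible.
Relocation Assistance — status part-time ✓; service 57 days ≥ 6 weeks (≈42 days) ✓; rating 5 ≥ 4 ✓; 25 hrs/wk < 30 ✗ → not eligible.
Transit Subsidy — status part-time ✓; 25 hrs/wk < 35 ✗ → not eligible.
Vision Plan — service 57 days < 18 months (≈540 days) ✗ → not eligible.
Wellness Stipend — status part-time ✓; service 57 days ≥ 30 days ✓; age 47 ≥ 18 ✓; not eligible for 401(k) Company Match ✗ → not eligible.
Bereavement Leave — service 57 days < 120 days ✗ → not eligible.
Travel Insurance — status part-time ✓ (not excluded); service 57 days < 12 weeks (≈84 days) ✗ → not eligible.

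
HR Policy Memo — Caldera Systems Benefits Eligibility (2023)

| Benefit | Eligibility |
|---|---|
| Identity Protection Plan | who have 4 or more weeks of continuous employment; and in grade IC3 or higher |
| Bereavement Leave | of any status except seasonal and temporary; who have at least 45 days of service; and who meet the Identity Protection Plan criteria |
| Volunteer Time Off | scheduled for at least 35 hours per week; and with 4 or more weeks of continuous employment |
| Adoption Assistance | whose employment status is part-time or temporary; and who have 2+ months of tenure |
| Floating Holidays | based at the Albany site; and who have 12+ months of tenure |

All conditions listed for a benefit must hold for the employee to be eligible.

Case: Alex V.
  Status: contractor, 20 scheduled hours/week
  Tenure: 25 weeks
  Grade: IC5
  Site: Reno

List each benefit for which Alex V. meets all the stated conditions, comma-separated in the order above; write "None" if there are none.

Identity Protection Plan — service 25 weeks ≥ 4 weeks ✓; grade IC5 ≥ IC3 ✓ → eligible.
Bereavement Leave — status contractor ✓ (not excluded); service 25 weeks ≥ 45 days ✓; eligible for Identity Protection Plan ✓ → eligible.
Volunteer Time Off — 20 hrs/wk < 35 ✗ → not eligible.
Adoption Assistance — status contractor ✗ (requires part-time or temporary) → not eligible.
Floating Holidays — site Reno ✗ (not Albany) → not eligible.

Identity Protection Plan, Bereavement Leave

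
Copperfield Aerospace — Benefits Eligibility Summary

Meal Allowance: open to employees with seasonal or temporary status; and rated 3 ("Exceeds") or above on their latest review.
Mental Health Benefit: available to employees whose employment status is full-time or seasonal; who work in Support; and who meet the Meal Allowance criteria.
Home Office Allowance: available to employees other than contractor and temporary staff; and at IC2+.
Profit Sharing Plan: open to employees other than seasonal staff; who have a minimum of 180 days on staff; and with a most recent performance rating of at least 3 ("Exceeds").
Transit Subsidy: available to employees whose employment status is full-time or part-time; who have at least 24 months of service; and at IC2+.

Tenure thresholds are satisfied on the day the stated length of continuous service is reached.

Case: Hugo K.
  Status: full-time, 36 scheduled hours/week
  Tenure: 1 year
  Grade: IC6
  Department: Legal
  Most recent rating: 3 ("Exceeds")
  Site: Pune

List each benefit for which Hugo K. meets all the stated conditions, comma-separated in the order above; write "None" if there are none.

Meal Allowance — status full-time ✗ (requires seasonal or temporary) → not eligible.
Mental Health Benefit — status full-time ✓; dept Legal ✗ → not eligible.
Home Office Allowance — status full-time ✓ (not excluded); grade IC6 ≥ IC2 ✓ → eligible.
Profit Sharing Plan — status full-time ✓ (not excluded); service 1 year ≥ 180 days ✓; rating 3 ≥ 3 ✓ → eligible.
Transit Subsidy — status full-time ✓; service 1 year < 24 months (≈720 days) ✗ → not eligible.

Home Office Allowance, Profit Sharing Plan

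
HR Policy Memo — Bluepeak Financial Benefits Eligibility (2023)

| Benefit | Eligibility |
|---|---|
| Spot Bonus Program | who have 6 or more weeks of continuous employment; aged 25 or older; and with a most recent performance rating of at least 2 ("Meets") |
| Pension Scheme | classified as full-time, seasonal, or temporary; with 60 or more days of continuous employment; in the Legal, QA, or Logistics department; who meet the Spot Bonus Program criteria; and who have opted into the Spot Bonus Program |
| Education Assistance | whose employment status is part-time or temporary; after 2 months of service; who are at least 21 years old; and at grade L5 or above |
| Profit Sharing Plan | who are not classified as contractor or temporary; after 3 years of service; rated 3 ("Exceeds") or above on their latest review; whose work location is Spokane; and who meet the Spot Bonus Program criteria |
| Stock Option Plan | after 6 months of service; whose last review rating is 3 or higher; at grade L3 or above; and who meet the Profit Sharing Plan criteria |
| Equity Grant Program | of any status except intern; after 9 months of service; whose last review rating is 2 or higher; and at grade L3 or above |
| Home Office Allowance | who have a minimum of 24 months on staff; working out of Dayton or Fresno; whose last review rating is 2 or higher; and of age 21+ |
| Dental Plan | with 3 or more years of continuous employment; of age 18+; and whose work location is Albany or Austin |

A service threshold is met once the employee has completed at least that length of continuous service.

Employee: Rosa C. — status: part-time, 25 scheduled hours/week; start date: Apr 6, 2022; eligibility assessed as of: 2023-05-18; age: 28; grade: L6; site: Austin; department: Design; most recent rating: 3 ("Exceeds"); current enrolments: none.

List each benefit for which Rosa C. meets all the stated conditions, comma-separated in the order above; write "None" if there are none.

Spot Bonus Program, Education Assistance, Equity Grant Program

Service from Apr 6, 2022 to 2023-05-18: 407 days.
Spot Bonus Program — service 407 days ≥ 6 weeks (≈42 days) ✓; age 28 ≥ 25 ✓; rating 3 ≥ 2 ✓ → eligible.
Pension Scheme — status part-time ✗ (requires full-time, seasonal, or temporary) → not eligible.
Education Assistance — status part-time ✓; service 407 days ≥ 2 months (≈60 days) ✓; age 28 ≥ 21 ✓; grade L6 ≥ L5 ✓ → eligible.
Profit Sharing Plan — status part-time ✓ (not excluded); service 407 days < 3 years (≈1095 days) ✗ → not eligible.
Stock Option Plan — service 407 days ≥ 6 months (≈180 days) ✓; rating 3 ≥ 3 ✓; grade L6 ≥ L3 ✓; not eligible for Profit Sharing Plan ✗ → not eligible.
Equity Grant Program — status part-time ✓ (not excluded); service 407 days ≥ 9 months (≈270 days) ✓; rating 3 ≥ 2 ✓; grade L6 ≥ L3 ✓ → eligible.
Home Office Allowance — service 407 days < 24 months (≈720 days) ✗ → not eligible.
Dental Plan — service 407 days < 3 years (≈1095 days) ✗ → not eligible.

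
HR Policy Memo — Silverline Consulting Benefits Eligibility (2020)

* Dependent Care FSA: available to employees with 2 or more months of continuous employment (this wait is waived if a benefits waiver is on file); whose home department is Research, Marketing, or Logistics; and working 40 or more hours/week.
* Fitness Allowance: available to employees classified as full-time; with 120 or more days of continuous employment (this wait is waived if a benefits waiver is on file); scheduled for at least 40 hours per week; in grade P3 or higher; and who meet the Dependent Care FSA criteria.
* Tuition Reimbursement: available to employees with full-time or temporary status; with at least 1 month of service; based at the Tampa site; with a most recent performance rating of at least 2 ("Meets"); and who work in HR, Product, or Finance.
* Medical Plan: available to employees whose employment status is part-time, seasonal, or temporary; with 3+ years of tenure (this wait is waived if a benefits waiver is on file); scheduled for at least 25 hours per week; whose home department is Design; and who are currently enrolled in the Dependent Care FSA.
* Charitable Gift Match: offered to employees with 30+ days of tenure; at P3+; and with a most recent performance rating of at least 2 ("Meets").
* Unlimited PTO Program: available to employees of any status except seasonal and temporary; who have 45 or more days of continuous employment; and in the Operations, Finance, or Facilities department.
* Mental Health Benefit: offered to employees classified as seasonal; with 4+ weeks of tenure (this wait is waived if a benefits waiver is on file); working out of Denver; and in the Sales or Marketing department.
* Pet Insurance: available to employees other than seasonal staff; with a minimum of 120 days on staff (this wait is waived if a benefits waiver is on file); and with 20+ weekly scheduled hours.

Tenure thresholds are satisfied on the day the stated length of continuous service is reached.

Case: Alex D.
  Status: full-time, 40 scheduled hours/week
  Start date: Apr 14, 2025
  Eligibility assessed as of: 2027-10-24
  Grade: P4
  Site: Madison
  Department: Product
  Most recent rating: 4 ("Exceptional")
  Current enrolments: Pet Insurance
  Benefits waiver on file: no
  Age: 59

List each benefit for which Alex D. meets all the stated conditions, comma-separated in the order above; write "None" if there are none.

Service from Apr 14, 2025 to 2027-10-24: 923 days.
Dependent Care FSA — no waiver, service 923 days ≥ 2 months (≈60 days) ✓; dept Product ✗ → not eligible.
Fitness Allowance — status full-time ✓; no waiver, service 923 days ≥ 120 days ✓; 40 hrs/wk ≥ 40 ✓; grade P4 ≥ P3 ✓; not eligible for Dependent Care FSA ✗ → not eligible.
Tuition Reimbursement — status full-time ✓; service 923 days ≥ 1 month (≈30 days) ✓; site Madison ✗ (not Tampa) → not eligible.
Medical Plan — status full-time ✗ (requires part-time, seasonal, or temporary) → not eligible.
Charitable Gift Match — service 923 days ≥ 30 days ✓; grade P4 ≥ P3 ✓; rating 4 ≥ 2 ✓ → eligible.
Unlimited PTO Program — status full-time ✓ (not excluded); service 923 days ≥ 45 days ✓; dept Product ✗ → not eligible.
Mental Health Benefit — status full-time ✗ (requires seasonal) → not eligible.
Pet Insurance — status full-time ✓ (not excluded); no waiver, service 923 days ≥ 120 days ✓; 40 hrs/wk ≥ 20 ✓ → eligible.

Charitable Gift Match, Pet Insurance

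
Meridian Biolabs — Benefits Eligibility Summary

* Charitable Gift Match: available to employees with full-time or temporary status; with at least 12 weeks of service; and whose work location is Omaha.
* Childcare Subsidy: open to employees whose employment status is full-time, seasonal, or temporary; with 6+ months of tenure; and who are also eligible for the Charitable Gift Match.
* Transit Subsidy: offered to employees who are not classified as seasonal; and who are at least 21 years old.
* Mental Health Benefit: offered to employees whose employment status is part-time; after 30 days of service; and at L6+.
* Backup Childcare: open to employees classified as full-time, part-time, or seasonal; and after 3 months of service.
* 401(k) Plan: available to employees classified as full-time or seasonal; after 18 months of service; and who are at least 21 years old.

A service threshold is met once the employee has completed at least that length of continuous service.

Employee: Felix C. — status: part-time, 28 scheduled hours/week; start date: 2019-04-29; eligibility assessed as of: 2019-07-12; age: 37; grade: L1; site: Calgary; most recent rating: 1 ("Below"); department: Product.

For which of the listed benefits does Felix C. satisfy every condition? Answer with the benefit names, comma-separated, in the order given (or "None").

Transit Subsidy

Service from 2019-04-29 to 2019-07-12: 74 days.
Charitable Gift Match — status part-time ✗ (requires full-time or temporary) → not eligible.
Childcare Subsidy — status part-time ✗ (requires full-time, seasonal, or temporary) → not eligible.
Transit Subsidy — status part-time ✓ (not excluded); age 37 ≥ 21 ✓ → eligible.
Mental Health Benefit — status part-time ✓; service 74 days ≥ 30 days ✓; grade L1 < L6 ✗ → not eligible.
Backup Childcare — status part-time ✓; service 74 days < 3 months (≈90 days) ✗ → not eligible.
401(k) Plan — status part-time ✗ (requires full-time or seasonal) → not eligible.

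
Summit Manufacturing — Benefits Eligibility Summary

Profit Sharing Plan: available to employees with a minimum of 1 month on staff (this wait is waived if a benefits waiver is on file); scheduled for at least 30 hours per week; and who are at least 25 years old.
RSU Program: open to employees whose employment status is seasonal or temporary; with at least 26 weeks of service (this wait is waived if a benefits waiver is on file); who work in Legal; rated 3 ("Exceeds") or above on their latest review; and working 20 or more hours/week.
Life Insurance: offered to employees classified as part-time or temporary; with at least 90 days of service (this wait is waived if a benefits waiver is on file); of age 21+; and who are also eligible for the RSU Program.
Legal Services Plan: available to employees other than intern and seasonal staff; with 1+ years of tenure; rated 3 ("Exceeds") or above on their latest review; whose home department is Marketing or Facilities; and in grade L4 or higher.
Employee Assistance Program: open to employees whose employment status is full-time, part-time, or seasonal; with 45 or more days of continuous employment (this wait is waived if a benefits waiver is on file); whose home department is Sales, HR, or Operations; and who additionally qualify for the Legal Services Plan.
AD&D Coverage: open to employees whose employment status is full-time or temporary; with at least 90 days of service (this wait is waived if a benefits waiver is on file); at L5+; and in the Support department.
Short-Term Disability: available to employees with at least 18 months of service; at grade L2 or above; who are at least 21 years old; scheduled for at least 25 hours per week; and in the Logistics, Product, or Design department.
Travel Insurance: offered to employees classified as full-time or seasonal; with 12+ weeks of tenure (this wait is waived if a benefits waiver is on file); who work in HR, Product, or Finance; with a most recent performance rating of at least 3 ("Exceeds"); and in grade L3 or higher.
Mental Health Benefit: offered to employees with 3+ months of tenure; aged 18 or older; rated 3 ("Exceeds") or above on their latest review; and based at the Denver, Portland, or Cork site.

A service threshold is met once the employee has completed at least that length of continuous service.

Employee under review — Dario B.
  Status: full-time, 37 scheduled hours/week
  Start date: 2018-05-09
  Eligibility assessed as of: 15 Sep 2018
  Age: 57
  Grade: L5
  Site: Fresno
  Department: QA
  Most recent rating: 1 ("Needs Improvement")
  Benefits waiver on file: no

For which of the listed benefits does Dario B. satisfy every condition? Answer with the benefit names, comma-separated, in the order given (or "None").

Profit Sharing Plan

Service from 2018-05-09 to 15 Sep 2018: 129 days.
Profit Sharing Plan — no waiver, service 129 days ≥ 1 month (≈30 days) ✓; 37 hrs/wk ≥ 30 ✓; age 57 ≥ 25 ✓ → eligible.
RSU Program — status full-time ✗ (requires seasonal or temporary) → not eligible.
Life Insurance — status full-time ✗ (requires part-time or temporary) → not eligible.
Legal Services Plan — status full-time ✓ (not excluded); service 129 days < 1 year (≈365 days) ✗ → not eligible.
Employee Assistance Program — status full-time ✓; no waiver, service 129 days ≥ 45 days ✓; dept QA ✗ → not eligible.
AD&D Coverage — status full-time ✓; no waiver, service 129 days ≥ 90 days ✓; grade L5 ≥ L5 ✓; dept QA ✗ → not eligible.
Short-Term Disability — service 129 days < 18 months (≈540 days) ✗ → not eligible.
Travel Insurance — status full-time ✓; no waiver, service 129 days ≥ 12 weeks (≈84 days) ✓; dept QA ✗ → not eligible.
Mental Health Benefit — service 129 days ≥ 3 months (≈90 days) ✓; age 57 ≥ 18 ✓; rating 1 < 3 ✗ → not eligible.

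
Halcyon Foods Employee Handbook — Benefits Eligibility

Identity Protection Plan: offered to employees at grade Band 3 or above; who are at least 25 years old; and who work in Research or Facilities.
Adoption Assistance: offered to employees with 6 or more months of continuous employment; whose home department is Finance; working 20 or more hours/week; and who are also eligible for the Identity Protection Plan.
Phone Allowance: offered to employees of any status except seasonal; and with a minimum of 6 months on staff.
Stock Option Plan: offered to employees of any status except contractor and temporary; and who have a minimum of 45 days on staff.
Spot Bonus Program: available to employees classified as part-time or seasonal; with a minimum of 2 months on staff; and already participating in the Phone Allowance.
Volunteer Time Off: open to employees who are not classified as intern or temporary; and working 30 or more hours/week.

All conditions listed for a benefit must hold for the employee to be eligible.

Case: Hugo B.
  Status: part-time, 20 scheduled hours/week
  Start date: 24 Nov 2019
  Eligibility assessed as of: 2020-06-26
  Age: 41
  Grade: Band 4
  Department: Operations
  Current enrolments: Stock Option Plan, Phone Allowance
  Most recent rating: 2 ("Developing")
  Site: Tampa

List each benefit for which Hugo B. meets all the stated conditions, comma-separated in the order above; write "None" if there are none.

Service from 24 Nov 2019 to 2020-06-26: 215 days.
Identity Protection Plan — grade Band 4 ≥ Band 3 ✓; age 41 ≥ 25 ✓; dept Operations ✗ → not eligible.
Adoption Assistance — service 215 days ≥ 6 months (≈180 days) ✓; dept Operations ✗ → not eligible.
Phone Allowance — status part-time ✓ (not excluded); service 215 days ≥ 6 months (≈180 days) ✓ → eligible.
Stock Option Plan — status part-time ✓ (not excluded); service 215 days ≥ 45 days ✓ → eligible.
Spot Bonus Program — status part-time ✓; service 215 days ≥ 2 months (≈60 days) ✓; enrolled in Phone Allowance ✓ → eligible.
Volunteer Time Off — status part-time ✓ (not excluded); 20 hrs/wk < 30 ✗ → not eligible.

Phone Allowance, Stock Option Plan, Spot Bonus Program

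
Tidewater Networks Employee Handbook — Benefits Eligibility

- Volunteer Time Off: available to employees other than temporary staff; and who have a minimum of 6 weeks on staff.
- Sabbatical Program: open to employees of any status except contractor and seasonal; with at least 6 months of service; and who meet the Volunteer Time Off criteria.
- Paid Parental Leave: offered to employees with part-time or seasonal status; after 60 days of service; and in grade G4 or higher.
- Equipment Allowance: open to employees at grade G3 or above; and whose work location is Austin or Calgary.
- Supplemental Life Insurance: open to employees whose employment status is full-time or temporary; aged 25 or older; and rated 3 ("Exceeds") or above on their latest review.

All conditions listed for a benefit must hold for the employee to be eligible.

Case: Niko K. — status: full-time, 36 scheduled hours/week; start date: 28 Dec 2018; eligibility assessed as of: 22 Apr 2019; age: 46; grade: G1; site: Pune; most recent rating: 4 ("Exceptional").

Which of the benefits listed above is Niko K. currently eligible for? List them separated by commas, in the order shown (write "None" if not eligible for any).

Service from 28 Dec 2018 to 22 Apr 2019: 115 days.
Volunteer Time Off — status full-time ✓ (not excluded); service 115 days ≥ 6 weeks (≈42 days) ✓ → eligible.
Sabbatical Program — status full-time ✓ (not excluded); service 115 days < 6 months (≈180 days) ✗ → not eligible.
Paid Parental Leave — status full-time ✗ (requires part-time or seasonal) → not eligible.
Equipment Allowance — grade G1 < G3 ✗ → not eligible.
Supplemental Life Insurance — status full-time ✓; age 46 ≥ 25 ✓; rating 4 ≥ 3 ✓ → eligible.

Volunteer Time Off, Supplemental Life Insurance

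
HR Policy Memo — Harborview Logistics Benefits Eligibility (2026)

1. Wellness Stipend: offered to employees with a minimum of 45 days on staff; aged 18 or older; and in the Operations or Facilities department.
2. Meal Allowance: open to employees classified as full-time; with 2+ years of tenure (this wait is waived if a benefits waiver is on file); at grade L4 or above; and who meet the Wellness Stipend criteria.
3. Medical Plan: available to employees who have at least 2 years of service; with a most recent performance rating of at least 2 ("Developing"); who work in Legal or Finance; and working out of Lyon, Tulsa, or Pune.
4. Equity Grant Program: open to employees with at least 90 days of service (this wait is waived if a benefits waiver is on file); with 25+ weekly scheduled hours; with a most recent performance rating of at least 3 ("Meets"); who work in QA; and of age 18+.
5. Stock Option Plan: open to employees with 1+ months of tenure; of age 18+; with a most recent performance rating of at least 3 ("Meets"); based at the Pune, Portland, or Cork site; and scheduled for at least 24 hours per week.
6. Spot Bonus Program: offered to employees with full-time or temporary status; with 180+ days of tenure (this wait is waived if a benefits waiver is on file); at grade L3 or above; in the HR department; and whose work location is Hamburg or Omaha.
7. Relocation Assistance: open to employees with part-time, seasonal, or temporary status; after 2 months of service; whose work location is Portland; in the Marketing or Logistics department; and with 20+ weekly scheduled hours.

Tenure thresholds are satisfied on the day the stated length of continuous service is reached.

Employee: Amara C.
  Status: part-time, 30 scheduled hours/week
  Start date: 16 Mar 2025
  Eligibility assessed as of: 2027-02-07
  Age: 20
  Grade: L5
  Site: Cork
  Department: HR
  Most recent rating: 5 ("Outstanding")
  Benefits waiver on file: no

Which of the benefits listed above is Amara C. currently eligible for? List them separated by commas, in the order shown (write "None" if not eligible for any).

Service from 16 Mar 2025 to 2027-02-07: 693 days.
Wellness Stipend — service 693 days ≥ 45 days ✓; age 20 ≥ 18 ✓; dept HR ✗ → not eligible.
Meal Allowance — status part-time ✗ (requires full-time) → not eligible.
Medical Plan — service 693 days < 2 years (≈730 days) ✗ → not eligible.
Equity Grant Program — no waiver, service 693 days ≥ 90 days ✓; 30 hrs/wk ≥ 25 ✓; rating 5 ≥ 3 ✓; dept HR ✗ → not eligible.
Stock Option Plan — service 693 days ≥ 1 month (≈30 days) ✓; age 20 ≥ 18 ✓; rating 5 ≥ 3 ✓; site Cork ✓; 30 hrs/wk ≥ 24 ✓ → eligible.
Spot Bonus Program — status part-time ✗ (requires full-time or temporary) → not eligible.
Relocation Assistance — status part-time ✓; service 693 days ≥ 2 months (≈60 days) ✓; site Cork ✗ (not Portland) → not eligible.

Stock Option Plan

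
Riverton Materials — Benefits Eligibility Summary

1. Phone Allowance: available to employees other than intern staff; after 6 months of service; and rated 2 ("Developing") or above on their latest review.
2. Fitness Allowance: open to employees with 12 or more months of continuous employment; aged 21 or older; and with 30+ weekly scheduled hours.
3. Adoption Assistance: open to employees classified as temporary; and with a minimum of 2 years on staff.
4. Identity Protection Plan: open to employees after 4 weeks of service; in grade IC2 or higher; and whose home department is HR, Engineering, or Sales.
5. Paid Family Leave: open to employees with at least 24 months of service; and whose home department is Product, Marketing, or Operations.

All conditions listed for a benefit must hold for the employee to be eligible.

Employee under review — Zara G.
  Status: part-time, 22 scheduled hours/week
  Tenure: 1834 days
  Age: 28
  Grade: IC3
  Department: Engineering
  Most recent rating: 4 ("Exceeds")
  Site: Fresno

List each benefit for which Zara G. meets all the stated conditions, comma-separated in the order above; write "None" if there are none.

Phone Allowance, Identity Protection Plan

Phone Allowance — status part-time ✓ (not excluded); service 1834 days ≥ 6 months (≈180 days) ✓; rating 4 ≥ 2 ✓ → eligible.
Fitness Allowance — service 1834 days ≥ 12 months (≈360 days) ✓; age 28 ≥ 21 ✓; 22 hrs/wk < 30 ✗ → not eligible.
Adoption Assistance — status part-time ✗ (requires temporary) → not eligible.
Identity Protection Plan — service 1834 days ≥ 4 weeks (≈28 days) ✓; grade IC3 ≥ IC2 ✓; dept Engineering ✓ → eligible.
Paid Family Leave — service 1834 days ≥ 24 months (≈720 days) ✓; dept Engineering ✗ → not eligible.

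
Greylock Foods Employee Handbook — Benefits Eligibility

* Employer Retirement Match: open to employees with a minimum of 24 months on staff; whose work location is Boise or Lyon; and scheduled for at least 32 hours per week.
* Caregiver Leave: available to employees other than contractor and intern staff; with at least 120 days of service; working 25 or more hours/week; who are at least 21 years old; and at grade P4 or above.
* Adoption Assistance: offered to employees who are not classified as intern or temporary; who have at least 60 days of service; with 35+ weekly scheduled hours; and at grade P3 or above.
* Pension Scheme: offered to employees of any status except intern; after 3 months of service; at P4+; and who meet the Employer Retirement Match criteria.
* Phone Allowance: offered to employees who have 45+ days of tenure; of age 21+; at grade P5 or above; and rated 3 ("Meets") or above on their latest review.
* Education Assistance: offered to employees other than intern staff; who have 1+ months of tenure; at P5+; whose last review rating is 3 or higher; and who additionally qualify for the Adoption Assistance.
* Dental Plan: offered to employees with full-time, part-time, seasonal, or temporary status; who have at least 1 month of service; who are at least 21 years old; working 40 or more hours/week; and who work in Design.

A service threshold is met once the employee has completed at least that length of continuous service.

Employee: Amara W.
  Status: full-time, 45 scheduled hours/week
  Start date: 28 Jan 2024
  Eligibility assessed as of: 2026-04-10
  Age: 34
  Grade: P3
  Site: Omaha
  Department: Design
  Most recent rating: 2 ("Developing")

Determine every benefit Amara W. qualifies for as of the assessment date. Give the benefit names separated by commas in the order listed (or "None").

Service from 28 Jan 2024 to 2026-04-10: 803 days.
Employer Retirement Match — service 803 days ≥ 24 months (≈720 days) ✓; site Omaha ✗ (not Boise or Lyon) → not eligible.
Caregiver Leave — status full-time ✓ (not excluded); service 803 days ≥ 120 days ✓; 45 hrs/wk ≥ 25 ✓; age 34 ≥ 21 ✓; grade P3 < P4 ✗ → not eligible.
Adoption Assistance — status full-time ✓ (not excluded); service 803 days ≥ 60 days ✓; 45 hrs/wk ≥ 35 ✓; grade P3 ≥ P3 ✓ → eligible.
Pension Scheme — status full-time ✓ (not excluded); service 803 days ≥ 3 months (≈90 days) ✓; grade P3 < P4 ✗ → not eligible.
Phone Allowance — service 803 days ≥ 45 days ✓; age 34 ≥ 21 ✓; grade P3 < P5 ✗ → not eligible.
Education Assistance — status full-time ✓ (not excluded); service 803 days ≥ 1 month (≈30 days) ✓; grade P3 < P5 ✗ → not eligible.
Dental Plan — status full-time ✓; service 803 days ≥ 1 month (≈30 days) ✓; age 34 ≥ 21 ✓; 45 hrs/wk ≥ 40 ✓; dept Design ✓ → eligible.

Adoption Assistance, Dental Plan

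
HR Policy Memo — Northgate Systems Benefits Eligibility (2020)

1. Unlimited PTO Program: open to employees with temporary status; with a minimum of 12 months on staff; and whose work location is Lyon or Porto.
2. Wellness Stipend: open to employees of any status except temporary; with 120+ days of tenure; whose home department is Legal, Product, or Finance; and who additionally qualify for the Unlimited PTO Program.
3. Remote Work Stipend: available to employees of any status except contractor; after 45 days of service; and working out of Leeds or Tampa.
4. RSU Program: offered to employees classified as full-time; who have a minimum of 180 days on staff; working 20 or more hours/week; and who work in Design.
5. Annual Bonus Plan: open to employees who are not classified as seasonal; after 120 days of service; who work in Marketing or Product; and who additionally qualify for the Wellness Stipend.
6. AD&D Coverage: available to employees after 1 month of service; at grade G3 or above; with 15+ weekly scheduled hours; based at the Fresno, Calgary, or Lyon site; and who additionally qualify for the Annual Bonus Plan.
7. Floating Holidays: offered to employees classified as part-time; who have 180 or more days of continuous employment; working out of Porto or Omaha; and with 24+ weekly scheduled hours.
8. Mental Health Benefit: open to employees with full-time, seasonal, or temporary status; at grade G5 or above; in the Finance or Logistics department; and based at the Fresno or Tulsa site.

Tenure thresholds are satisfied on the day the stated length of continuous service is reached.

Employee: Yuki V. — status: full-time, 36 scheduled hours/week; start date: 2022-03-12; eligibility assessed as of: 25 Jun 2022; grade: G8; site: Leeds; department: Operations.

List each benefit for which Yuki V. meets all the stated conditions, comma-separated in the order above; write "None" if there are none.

Remote Work Stipend

Service from 2022-03-12 to 25 Jun 2022: 105 days.
Unlimited PTO Program — status full-time ✗ (requires temporary) → not eligible.
Wellness Stipend — status full-time ✓ (not excluded); service 105 days < 120 days ✗ → not eligible.
Remote Work Stipend — status full-time ✓ (not excluded); service 105 days ≥ 45 days ✓; site Leeds ✓ → eligible.
RSU Program — status full-time ✓; service 105 days < 180 days ✗ → not eligible.
Annual Bonus Plan — status full-time ✓ (not excluded); service 105 days < 120 days ✗ → not eligible.
AD&D Coverage — service 105 days ≥ 1 month (≈30 days) ✓; grade G8 ≥ G3 ✓; 36 hrs/wk ≥ 15 ✓; site Leeds ✗ (not Fresno, Calgary, or Lyon) → not eligible.
Floating Holidays — status full-time ✗ (requires part-time) → not eligible.
Mental Health Benefit — status full-time ✓; grade G8 ≥ G5 ✓; dept Operations ✗ → not eligible.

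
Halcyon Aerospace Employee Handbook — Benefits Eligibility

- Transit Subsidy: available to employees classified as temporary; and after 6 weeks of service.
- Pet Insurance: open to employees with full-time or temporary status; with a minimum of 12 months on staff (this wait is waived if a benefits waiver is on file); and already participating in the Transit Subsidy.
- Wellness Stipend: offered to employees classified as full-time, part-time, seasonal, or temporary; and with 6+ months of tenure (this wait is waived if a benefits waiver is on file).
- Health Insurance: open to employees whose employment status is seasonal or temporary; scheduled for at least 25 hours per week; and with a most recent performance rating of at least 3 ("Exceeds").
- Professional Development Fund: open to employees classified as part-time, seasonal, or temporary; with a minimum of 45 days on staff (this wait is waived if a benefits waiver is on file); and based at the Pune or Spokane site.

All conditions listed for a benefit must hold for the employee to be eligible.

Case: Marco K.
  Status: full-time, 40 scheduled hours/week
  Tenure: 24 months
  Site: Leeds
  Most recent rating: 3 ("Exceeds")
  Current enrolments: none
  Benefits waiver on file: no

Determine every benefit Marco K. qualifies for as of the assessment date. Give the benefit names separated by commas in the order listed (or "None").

Wellness Stipend

Transit Subsidy — status full-time ✗ (requires temporary) → not eligible.
Pet Insurance — status full-time ✓; no waiver, service 24 months ≥ 12 months ✓; not enrolled in Transit Subsidy ✗ → not eligible.
Wellness Stipend — status full-time ✓; no waiver, service 24 months ≥ 6 months ✓ → eligible.
Health Insurance — status full-time ✗ (requires seasonal or temporary) → not eligible.
Professional Development Fund — status full-time ✗ (requires part-time, seasonal, or temporary) → not eligible.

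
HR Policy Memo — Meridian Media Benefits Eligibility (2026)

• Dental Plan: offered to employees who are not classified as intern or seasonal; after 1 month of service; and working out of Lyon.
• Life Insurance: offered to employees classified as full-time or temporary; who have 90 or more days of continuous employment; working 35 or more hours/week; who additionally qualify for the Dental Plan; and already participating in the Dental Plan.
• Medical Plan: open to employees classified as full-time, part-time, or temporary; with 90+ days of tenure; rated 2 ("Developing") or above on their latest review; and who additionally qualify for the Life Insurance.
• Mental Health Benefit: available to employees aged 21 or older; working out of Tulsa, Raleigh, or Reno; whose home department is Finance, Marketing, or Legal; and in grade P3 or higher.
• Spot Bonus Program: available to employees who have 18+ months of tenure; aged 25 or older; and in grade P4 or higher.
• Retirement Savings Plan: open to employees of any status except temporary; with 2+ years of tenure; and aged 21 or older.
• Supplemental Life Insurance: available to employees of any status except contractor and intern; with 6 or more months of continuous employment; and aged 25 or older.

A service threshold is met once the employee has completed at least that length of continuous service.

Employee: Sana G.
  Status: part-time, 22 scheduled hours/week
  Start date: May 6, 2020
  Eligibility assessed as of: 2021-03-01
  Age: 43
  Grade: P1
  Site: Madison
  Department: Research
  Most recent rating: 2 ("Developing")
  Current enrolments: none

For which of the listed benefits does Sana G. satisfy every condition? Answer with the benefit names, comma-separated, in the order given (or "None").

Supplemental Life Insurance

Service from May 6, 2020 to 2021-03-01: 299 days.
Dental Plan — status part-time ✓ (not excluded); service 299 days ≥ 1 month (≈30 days) ✓; site Madison ✗ (not Lyon) → not eligible.
Life Insurance — status part-time ✗ (requires full-time or temporary) → not eligible.
Medical Plan — status part-time ✓; service 299 days ≥ 90 days ✓; rating 2 ≥ 2 ✓; not eligible for Life Insurance ✗ → not eligible.
Mental Health Benefit — age 43 ≥ 21 ✓; site Madison ✗ (not Tulsa, Raleigh, or Reno) → not eligible.
Spot Bonus Program — service 299 days < 18 months (≈540 days) ✗ → not eligible.
Retirement Savings Plan — status part-time ✓ (not excluded); service 299 days < 2 years (≈730 days) ✗ → not eligible.
Supplemental Life Insurance — status part-time ✓ (not excluded); service 299 days ≥ 6 months (≈180 days) ✓; age 43 ≥ 25 ✓ → eligible.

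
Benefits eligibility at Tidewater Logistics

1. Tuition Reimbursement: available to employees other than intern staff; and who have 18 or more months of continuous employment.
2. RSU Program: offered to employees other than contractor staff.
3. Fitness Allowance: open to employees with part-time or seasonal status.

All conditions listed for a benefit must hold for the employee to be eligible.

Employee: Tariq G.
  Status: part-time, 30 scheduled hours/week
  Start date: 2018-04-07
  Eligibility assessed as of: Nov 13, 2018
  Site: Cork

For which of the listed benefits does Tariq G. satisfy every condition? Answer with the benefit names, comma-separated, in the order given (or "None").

RSU Program, Fitness Allowance

Service from 2018-04-07 to Nov 13, 2018: 220 days.
Tuition Reimbursement — status part-time ✓ (not excluded); service 220 days < 18 months (≈540 days) ✗ → not eligible.
RSU Program — status part-time ✓ (not excluded) → eligible.
Fitness Allowance — status part-time ✓ → eligible.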